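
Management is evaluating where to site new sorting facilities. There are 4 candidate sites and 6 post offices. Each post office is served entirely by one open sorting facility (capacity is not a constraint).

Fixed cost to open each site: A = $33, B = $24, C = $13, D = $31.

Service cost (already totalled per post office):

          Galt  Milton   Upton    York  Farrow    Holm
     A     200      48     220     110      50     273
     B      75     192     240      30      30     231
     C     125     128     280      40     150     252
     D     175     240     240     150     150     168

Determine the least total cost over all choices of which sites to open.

Minimum total cost: 659

For any fixed open set, each post office goes to its cheapest open site; total = fixed + service.
{A, B, D}: Galt→B 75, Milton→A 48, Upton→A 220, York→B 30, Farrow→B 30, Holm→D 168. Service 571; fixed 88; total 659.
{A, B, C, D}: Galt→B 75, Milton→A 48, Upton→A 220, York→B 30, Farrow→B 30, Holm→D 168. Service 571; fixed 101; total 672.
{A, B}: service 634 + fixed 57 = 691
{C}: Galt→C 125, Milton→C 128, Upton→C 280, York→C 40, Farrow→C 150, Holm→C 252. Service 975; fixed 13; total 988.
(All 15 nonempty subsets were checked; A, B and D is lowest.)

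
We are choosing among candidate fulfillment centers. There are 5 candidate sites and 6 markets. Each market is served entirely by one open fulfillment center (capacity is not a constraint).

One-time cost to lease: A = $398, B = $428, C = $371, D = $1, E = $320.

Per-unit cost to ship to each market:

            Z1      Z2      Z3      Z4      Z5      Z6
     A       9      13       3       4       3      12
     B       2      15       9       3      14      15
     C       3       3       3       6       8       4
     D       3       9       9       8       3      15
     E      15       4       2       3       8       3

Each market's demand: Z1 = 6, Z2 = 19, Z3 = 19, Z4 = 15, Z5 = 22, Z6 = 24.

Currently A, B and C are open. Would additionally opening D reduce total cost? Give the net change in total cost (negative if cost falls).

Current service cost with {A, B, C}: 333.
Adding D: each market re-picks its cheapest; new service cost 333, saving 0.
Extra fixed cost: 1. Net change = 1 − 0 = 1.
(Totals: 1530 → 1531.)

No — net change +1 (cost rises by 1).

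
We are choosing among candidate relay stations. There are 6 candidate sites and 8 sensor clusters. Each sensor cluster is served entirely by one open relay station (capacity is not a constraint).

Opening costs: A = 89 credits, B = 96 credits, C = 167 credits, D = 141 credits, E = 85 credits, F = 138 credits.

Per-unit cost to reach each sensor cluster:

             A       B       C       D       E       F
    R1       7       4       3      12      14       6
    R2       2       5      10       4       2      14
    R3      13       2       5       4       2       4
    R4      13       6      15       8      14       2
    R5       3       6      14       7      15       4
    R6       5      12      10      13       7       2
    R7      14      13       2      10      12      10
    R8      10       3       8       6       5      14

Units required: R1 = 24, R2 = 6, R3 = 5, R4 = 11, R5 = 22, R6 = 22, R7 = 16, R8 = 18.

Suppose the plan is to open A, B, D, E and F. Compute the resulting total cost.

Total cost: 1013

Each sensor cluster is assigned to its cheapest site among the open ones.
{A, B, D, E, F}: R1→B 4·24=96, R2→A 2·6=12, R3→B 2·5=10, R4→F 2·11=22, R5→A 3·22=66, R6→F 2·22=44, R7→D 10·16=160, R8→B 3·18=54. Service 464; fixed 549; total 1013.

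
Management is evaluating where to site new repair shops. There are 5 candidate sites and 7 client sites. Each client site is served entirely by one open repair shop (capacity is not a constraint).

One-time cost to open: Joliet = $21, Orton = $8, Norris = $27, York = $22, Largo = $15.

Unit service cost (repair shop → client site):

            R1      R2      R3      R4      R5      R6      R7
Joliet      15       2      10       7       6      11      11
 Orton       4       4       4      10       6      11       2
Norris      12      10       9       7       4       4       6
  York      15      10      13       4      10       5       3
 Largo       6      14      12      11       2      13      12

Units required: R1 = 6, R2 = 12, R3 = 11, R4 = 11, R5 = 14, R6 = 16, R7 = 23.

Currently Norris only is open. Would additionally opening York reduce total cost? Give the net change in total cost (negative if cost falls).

Current service cost with {Norris}: 626.
Adding York: each client site re-picks its cheapest; new service cost 524, saving 102.
Extra fixed cost: 22. Net change = 22 − 102 = -80.
(Totals: 653 → 573.)

Yes — net change −80 (cost falls by 80).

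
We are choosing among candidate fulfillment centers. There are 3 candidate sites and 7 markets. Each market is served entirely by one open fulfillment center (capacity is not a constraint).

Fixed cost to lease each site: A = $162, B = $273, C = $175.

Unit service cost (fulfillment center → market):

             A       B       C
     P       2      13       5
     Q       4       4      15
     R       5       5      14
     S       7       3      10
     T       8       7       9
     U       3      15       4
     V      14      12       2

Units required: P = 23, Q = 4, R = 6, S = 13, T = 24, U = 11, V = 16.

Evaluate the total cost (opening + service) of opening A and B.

Each market is assigned to its cheapest site among the open ones.
{A, B}: P→A 2·23=46, Q→A 4·4=16, R→A 5·6=30, S→B 3·13=39, T→B 7·24=168, U→A 3·11=33, V→B 12·16=192. Service 524; fixed 435; total 959.

Total cost: 959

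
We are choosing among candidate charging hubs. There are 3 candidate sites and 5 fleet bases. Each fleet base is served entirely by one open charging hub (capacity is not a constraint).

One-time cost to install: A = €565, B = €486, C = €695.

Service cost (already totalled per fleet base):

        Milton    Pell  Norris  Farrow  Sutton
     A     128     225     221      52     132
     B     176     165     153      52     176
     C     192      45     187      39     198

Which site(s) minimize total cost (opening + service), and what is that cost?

For any fixed open set, each fleet base goes to its cheapest open site; total = fixed + service.
{B}: Milton→B 176, Pell→B 165, Norris→B 153, Farrow→B 52, Sutton→B 176. Service 722; fixed 486; total 1208.
{A}: Milton→A 128, Pell→A 225, Norris→A 221, Farrow→A 52, Sutton→A 132. Service 758; fixed 565; total 1323.
{C}: service 661 + fixed 695 = 1356
{A, B, C}: Milton→A 128, Pell→C 45, Norris→B 153, Farrow→C 39, Sutton→A 132. Service 497; fixed 1746; total 2243.
No other subset beats 1208.

Open B only; minimum total cost 1208.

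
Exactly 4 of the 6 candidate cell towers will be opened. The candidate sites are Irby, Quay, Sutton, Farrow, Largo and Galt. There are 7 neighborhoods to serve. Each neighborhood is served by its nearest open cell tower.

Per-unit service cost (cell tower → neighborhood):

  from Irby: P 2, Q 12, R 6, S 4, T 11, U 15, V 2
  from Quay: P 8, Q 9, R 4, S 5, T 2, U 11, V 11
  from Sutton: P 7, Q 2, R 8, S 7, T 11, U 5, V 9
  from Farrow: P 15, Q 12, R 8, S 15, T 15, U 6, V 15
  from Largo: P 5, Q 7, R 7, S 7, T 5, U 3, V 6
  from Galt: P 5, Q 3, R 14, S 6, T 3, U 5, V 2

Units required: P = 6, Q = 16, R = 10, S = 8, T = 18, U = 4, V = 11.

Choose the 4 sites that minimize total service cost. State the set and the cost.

Choose Irby, Quay, Sutton and Largo; total service cost 186.

With exactly 4 open, each neighborhood uses its cheapest among the chosen.
{Irby, Quay, Sutton, Largo}: P→Irby 2·6=12, Q→Sutton 2·16=32, R→Quay 4·10=40, S→Irby 4·8=32, T→Quay 2·18=36, U→Largo 3·4=12, V→Irby 2·11=22. Service cost 186.
{Irby, Quay, Sutton, Farrow}: service cost 194
{Irby, Quay, Sutton, Galt}: service cost 194
Among all 15 size-4 choices, {Irby, Quay, Sutton, Largo} is lowest.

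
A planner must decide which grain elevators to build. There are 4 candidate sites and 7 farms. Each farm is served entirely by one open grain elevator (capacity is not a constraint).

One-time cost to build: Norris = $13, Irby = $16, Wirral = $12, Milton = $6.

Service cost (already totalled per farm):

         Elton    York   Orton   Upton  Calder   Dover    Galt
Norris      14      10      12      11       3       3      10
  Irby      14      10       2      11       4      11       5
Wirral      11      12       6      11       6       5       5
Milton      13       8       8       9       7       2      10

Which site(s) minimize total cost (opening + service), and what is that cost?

For any fixed open set, each farm goes to its cheapest open site; total = fixed + service.
{Milton}: Elton→Milton 13, York→Milton 8, Orton→Milton 8, Upton→Milton 9, Calder→Milton 7, Dover→Milton 2, Galt→Milton 10. Service 57; fixed 6; total 63.
{Irby, Milton}: service 43 + fixed 22 = 65
{Wirral, Milton}: service 47 + fixed 18 = 65
{Norris, Irby, Wirral, Milton}: service 40 + fixed 47 = 87
(All 15 nonempty subsets were checked; Milton only is lowest.)

Open Milton only; minimum total cost 63.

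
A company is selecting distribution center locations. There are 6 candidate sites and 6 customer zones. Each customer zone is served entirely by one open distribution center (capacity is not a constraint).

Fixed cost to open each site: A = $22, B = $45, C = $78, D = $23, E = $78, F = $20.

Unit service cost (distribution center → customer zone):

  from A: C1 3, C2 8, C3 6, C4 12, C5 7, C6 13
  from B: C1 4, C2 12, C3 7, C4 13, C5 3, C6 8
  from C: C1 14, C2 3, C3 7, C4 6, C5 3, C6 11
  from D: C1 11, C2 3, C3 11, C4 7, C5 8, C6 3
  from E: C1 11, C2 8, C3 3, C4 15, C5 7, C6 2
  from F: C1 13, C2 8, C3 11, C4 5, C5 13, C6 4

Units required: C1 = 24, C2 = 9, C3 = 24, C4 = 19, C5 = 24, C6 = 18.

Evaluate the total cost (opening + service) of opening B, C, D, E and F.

Each customer zone is assigned to its cheapest site among the open ones.
{B, C, D, E, F}: C1→B 4·24=96, C2→C 3·9=27, C3→E 3·24=72, C4→F 5·19=95, C5→B 3·24=72, C6→E 2·18=36. Service 398; fixed 244; total 642.

Total cost: 642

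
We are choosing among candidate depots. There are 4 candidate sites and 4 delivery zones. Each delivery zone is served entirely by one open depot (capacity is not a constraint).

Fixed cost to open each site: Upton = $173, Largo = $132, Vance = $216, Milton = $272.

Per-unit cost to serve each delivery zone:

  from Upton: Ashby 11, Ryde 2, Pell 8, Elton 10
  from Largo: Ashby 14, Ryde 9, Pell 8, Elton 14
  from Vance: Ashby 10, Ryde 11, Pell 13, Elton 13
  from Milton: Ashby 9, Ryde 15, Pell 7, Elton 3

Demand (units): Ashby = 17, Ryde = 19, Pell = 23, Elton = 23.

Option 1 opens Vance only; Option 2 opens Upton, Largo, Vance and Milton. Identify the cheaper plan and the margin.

Option 1 is cheaper by 21.

Option 1: {Vance}: Ashby→Vance 10·17=170, Ryde→Vance 11·19=209, Pell→Vance 13·23=299, Elton→Vance 13·23=299. Service 977; fixed 216; total 1193.
Option 2: {Upton, Largo, Vance, Milton}: Ashby→Milton 9·17=153, Ryde→Upton 2·19=38, Pell→Milton 7·23=161, Elton→Milton 3·23=69. Service 421; fixed 793; total 1214.
Difference: |1193 − 1214| = 21.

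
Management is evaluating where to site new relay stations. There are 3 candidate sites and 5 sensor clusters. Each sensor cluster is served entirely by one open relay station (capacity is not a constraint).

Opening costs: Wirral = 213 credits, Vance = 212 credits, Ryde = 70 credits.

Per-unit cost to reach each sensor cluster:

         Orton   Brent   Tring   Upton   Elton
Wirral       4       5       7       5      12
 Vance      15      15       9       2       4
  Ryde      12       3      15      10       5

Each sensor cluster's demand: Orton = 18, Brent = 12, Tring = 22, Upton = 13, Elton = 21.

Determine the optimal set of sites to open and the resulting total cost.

Open Wirral and Ryde; minimum total cost 715.

For any fixed open set, each sensor cluster goes to its cheapest open site; total = fixed + service.
{Wirral, Ryde}: Orton→Wirral 4·18=72, Brent→Ryde 3·12=36, Tring→Wirral 7·22=154, Upton→Wirral 5·13=65, Elton→Ryde 5·21=105. Service 432; fixed 283; total 715.
{Wirral}: service 603 + fixed 213 = 816
{Wirral, Vance}: Orton→Wirral 4·18=72, Brent→Wirral 5·12=60, Tring→Wirral 7·22=154, Upton→Vance 2·13=26, Elton→Vance 4·21=84. Service 396; fixed 425; total 821.
{Wirral, Vance, Ryde}: Orton→Wirral 4·18=72, Brent→Ryde 3·12=36, Tring→Wirral 7·22=154, Upton→Vance 2·13=26, Elton→Vance 4·21=84. Service 372; fixed 495; total 867.
No other subset beats 715.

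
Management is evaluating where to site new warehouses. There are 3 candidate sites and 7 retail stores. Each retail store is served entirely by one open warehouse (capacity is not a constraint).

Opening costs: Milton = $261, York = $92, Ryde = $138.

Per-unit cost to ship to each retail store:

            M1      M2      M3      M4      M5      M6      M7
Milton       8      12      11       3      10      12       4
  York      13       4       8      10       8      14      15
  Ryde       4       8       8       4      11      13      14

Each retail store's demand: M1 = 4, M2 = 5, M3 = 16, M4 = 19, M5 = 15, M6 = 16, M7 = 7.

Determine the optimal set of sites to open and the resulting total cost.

For any fixed open set, each retail store goes to its cheapest open site; total = fixed + service.
{Ryde}: M1→Ryde 4·4=16, M2→Ryde 8·5=40, M3→Ryde 8·16=128, M4→Ryde 4·19=76, M5→Ryde 11·15=165, M6→Ryde 13·16=208, M7→Ryde 14·7=98. Service 731; fixed 138; total 869.
{York, Ryde}: service 666 + fixed 230 = 896
{Milton, York}: M1→Milton 8·4=32, M2→York 4·5=20, M3→York 8·16=128, M4→Milton 3·19=57, M5→York 8·15=120, M6→Milton 12·16=192, M7→Milton 4·7=28. Service 577; fixed 353; total 930.
{Milton, York, Ryde}: service 561 + fixed 491 = 1052
(All 7 nonempty subsets were checked; Ryde only is lowest.)

Open Ryde only; minimum total cost 869.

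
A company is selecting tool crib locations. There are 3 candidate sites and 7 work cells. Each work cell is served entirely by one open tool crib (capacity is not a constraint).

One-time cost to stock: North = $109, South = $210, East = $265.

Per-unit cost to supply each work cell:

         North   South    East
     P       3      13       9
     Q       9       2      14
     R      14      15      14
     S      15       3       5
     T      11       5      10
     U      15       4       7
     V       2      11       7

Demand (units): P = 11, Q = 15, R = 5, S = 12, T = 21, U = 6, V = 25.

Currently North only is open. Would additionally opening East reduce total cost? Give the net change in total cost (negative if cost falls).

Current service cost with {North}: 789.
Adding East: each work cell re-picks its cheapest; new service cost 600, saving 189.
Extra fixed cost: 265. Net change = 265 − 189 = 76.
(Totals: 898 → 974.)

No — net change +76 (cost rises by 76).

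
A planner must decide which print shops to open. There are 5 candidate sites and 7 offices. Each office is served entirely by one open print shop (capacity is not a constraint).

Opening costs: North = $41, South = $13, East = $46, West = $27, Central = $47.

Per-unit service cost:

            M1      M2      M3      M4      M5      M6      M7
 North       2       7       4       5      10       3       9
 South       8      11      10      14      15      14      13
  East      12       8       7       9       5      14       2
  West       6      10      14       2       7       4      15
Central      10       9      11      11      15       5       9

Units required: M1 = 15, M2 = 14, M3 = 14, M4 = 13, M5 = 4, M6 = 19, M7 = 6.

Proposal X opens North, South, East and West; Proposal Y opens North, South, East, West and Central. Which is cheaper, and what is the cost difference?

Proposal X is cheaper by 47.

Proposal X: {North, South, East, West}: M1→North 2·15=30, M2→North 7·14=98, M3→North 4·14=56, M4→West 2·13=26, M5→East 5·4=20, M6→North 3·19=57, M7→East 2·6=12. Service 299; fixed 127; total 426.
Proposal Y: {North, South, East, West, Central}: M1→North 2·15=30, M2→North 7·14=98, M3→North 4·14=56, M4→West 2·13=26, M5→East 5·4=20, M6→North 3·19=57, M7→East 2·6=12. Service 299; fixed 174; total 473.
Difference: |426 − 473| = 47.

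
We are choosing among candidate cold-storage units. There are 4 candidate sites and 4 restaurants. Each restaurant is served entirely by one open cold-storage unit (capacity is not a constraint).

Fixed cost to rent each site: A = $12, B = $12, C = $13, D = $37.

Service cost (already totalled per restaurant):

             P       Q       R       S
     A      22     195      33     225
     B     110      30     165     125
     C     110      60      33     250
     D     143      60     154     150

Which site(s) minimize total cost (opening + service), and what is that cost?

Open A and B; minimum total cost 234.

For any fixed open set, each restaurant goes to its cheapest open site; total = fixed + service.
{A, B}: P→A 22, Q→B 30, R→A 33, S→B 125. Service 210; fixed 24; total 234.
{A, B, C}: service 210 + fixed 37 = 247
{A, B, D}: service 210 + fixed 61 = 271
{A, B, C, D}: service 210 + fixed 74 = 284
No other subset beats 234.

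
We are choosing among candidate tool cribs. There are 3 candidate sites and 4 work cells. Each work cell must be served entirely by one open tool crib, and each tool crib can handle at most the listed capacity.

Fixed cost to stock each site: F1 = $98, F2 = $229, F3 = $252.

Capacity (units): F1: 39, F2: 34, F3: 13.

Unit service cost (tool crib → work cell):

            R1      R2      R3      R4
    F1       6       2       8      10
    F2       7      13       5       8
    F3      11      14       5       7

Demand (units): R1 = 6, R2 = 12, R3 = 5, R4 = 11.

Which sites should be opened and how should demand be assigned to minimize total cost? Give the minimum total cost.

Open {F1}: R1→F1 6·6=36, R2→F1 2·12=24, R3→F1 8·5=40, R4→F1 10·11=110.
Loads: F1 carries 34/39. Service 210; fixed 98; total 308.
Next best feasible plan costs 500.

Minimum total cost: 308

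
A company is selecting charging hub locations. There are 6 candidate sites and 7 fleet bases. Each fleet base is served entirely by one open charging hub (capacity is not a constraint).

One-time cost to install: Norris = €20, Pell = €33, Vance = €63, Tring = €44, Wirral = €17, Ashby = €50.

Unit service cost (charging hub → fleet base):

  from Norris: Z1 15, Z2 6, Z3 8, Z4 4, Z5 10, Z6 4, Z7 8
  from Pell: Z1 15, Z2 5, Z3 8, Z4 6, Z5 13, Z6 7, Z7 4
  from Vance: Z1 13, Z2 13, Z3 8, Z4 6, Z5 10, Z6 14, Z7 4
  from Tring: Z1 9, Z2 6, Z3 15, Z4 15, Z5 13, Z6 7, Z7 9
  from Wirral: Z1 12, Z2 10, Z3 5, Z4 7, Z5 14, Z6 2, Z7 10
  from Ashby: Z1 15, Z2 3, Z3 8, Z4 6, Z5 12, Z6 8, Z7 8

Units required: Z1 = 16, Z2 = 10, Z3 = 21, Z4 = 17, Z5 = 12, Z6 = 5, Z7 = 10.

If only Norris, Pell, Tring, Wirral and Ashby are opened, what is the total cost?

Each fleet base is assigned to its cheapest site among the open ones.
{Norris, Pell, Tring, Wirral, Ashby}: Z1→Tring 9·16=144, Z2→Ashby 3·10=30, Z3→Wirral 5·21=105, Z4→Norris 4·17=68, Z5→Norris 10·12=120, Z6→Wirral 2·5=10, Z7→Pell 4·10=40. Service 517; fixed 164; total 681.

Total cost: 681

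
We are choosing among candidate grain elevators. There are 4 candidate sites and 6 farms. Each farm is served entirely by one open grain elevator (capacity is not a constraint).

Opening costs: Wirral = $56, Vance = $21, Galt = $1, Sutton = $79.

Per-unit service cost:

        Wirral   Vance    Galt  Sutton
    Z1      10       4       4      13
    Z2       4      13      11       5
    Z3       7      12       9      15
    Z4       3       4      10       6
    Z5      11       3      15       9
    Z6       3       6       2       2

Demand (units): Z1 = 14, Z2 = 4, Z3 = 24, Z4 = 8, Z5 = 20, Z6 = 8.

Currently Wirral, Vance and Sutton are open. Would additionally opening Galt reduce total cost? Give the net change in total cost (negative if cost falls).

No — net change +1 (cost rises by 1).

Current service cost with {Wirral, Vance, Sutton}: 340.
Adding Galt: each farm re-picks its cheapest; new service cost 340, saving 0.
Extra fixed cost: 1. Net change = 1 − 0 = 1.
(Totals: 496 → 497.)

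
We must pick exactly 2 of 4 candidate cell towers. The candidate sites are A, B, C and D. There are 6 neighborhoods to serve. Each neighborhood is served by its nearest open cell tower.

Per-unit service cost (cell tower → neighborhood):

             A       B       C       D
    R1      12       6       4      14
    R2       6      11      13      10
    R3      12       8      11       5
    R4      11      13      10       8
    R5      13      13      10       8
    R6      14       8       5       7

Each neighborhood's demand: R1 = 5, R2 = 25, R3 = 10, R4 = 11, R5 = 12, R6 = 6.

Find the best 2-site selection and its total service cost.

With exactly 2 open, each neighborhood uses its cheapest among the chosen.
{A, D}: R1→A 12·5=60, R2→A 6·25=150, R3→D 5·10=50, R4→D 8·11=88, R5→D 8·12=96, R6→D 7·6=42. Service cost 486.
{C, D}: service cost 534
{A, C}: service cost 540
Among all 6 size-2 choices, {A, D} is lowest.

Choose A and D; total service cost 486.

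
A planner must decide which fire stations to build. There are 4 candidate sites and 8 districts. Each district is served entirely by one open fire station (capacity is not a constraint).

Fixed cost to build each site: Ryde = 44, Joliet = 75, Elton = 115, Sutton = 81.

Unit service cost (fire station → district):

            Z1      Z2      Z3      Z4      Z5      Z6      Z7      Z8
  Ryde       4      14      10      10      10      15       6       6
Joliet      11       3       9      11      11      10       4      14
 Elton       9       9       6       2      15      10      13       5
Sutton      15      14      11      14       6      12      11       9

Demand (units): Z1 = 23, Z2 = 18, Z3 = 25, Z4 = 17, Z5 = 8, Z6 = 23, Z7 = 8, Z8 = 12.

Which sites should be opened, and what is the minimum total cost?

For any fixed open set, each district goes to its cheapest open site; total = fixed + service.
{Ryde, Joliet, Elton}: Z1→Ryde 4·23=92, Z2→Joliet 3·18=54, Z3→Elton 6·25=150, Z4→Elton 2·17=34, Z5→Ryde 10·8=80, Z6→Joliet 10·23=230, Z7→Joliet 4·8=32, Z8→Elton 5·12=60. Service 732; fixed 234; total 966.
{Ryde, Joliet, Elton, Sutton}: Z1→Ryde 4·23=92, Z2→Joliet 3·18=54, Z3→Elton 6·25=150, Z4→Elton 2·17=34, Z5→Sutton 6·8=48, Z6→Joliet 10·23=230, Z7→Joliet 4·8=32, Z8→Elton 5·12=60. Service 700; fixed 315; total 1015.
{Ryde, Elton}: service 856 + fixed 159 = 1015
{Ryde}: service 1309 + fixed 44 = 1353
No other subset beats 966.

Open Ryde, Joliet and Elton; minimum total cost 966.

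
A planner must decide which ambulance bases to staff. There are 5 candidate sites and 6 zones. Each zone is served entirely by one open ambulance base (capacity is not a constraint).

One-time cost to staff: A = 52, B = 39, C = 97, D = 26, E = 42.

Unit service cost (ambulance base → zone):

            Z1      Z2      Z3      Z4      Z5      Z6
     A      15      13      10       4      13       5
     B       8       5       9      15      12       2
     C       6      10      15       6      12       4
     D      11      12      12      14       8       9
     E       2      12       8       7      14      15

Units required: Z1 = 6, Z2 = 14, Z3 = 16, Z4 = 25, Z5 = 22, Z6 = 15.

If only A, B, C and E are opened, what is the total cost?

Total cost: 834

Each zone is assigned to its cheapest site among the open ones.
{A, B, C, E}: Z1→E 2·6=12, Z2→B 5·14=70, Z3→E 8·16=128, Z4→A 4·25=100, Z5→B 12·22=264, Z6→B 2·15=30. Service 604; fixed 230; total 834.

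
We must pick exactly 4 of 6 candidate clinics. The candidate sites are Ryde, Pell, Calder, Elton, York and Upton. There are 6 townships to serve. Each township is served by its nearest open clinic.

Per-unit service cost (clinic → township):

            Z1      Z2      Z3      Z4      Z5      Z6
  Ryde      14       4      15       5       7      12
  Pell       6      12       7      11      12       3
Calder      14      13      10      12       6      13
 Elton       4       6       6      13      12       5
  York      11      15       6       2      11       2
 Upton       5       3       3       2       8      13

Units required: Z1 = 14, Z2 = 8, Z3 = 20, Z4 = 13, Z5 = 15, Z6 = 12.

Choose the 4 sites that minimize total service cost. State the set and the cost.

With exactly 4 open, each township uses its cheapest among the chosen.
{Calder, Elton, York, Upton}: Z1→Elton 4·14=56, Z2→Upton 3·8=24, Z3→Upton 3·20=60, Z4→York 2·13=26, Z5→Calder 6·15=90, Z6→York 2·12=24. Service cost 280.
{Pell, Calder, Elton, Upton}: service cost 292
{Ryde, Calder, York, Upton}: service cost 294
Among all 15 size-4 choices, {Calder, Elton, York, Upton} is lowest.

Choose Calder, Elton, York and Upton; total service cost 280.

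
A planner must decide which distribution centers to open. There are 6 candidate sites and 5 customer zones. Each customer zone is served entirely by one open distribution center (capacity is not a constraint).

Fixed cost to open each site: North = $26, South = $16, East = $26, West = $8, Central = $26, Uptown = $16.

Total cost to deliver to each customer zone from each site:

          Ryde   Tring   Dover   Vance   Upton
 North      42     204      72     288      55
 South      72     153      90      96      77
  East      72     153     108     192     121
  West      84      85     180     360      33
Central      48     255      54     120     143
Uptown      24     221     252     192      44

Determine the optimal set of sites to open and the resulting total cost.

For any fixed open set, each customer zone goes to its cheapest open site; total = fixed + service.
{South, West, Central, Uptown}: Ryde→Uptown 24, Tring→West 85, Dover→Central 54, Vance→South 96, Upton→West 33. Service 292; fixed 66; total 358.
{South, West, Central}: Ryde→Central 48, Tring→West 85, Dover→Central 54, Vance→South 96, Upton→West 33. Service 316; fixed 50; total 366.
{West, Central, Uptown}: service 316 + fixed 50 = 366
{North, South, East, West, Central, Uptown}: service 292 + fixed 118 = 410
No other subset beats 358.

Open South, West, Central and Uptown; minimum total cost 358.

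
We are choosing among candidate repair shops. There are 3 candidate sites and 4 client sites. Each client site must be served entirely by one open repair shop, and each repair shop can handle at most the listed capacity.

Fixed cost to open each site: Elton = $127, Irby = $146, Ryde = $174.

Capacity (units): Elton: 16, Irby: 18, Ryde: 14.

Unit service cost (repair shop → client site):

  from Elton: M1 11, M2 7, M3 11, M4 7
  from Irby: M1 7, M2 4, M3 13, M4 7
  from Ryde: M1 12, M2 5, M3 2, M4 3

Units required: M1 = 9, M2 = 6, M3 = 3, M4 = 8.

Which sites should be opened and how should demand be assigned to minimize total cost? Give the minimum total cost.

Open {Irby, Ryde}: M1→Irby 7·9=63, M2→Irby 4·6=24, M3→Ryde 2·3=6, M4→Ryde 3·8=24.
Loads: Irby carries 15/18, Ryde carries 11/14. Service 117; fixed 320; total 437.
Next best feasible plan costs 449.

Minimum total cost: 437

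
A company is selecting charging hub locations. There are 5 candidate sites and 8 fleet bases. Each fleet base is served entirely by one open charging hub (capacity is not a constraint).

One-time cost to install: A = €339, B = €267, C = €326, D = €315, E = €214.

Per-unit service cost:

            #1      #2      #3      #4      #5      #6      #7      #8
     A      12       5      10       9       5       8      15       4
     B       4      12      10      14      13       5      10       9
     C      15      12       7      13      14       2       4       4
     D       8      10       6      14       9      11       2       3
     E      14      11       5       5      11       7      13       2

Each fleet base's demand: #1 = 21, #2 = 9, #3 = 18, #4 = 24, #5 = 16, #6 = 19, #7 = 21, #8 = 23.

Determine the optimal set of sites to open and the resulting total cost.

Open D and E; minimum total cost 1362.

For any fixed open set, each fleet base goes to its cheapest open site; total = fixed + service.
{D, E}: #1→D 8·21=168, #2→D 10·9=90, #3→E 5·18=90, #4→E 5·24=120, #5→D 9·16=144, #6→E 7·19=133, #7→D 2·21=42, #8→E 2·23=46. Service 833; fixed 529; total 1362.
{B, E}: service 920 + fixed 481 = 1401
{E}: service 1231 + fixed 214 = 1445
{A, B, C, D, E}: service 545 + fixed 1461 = 2006
No other subset beats 1362.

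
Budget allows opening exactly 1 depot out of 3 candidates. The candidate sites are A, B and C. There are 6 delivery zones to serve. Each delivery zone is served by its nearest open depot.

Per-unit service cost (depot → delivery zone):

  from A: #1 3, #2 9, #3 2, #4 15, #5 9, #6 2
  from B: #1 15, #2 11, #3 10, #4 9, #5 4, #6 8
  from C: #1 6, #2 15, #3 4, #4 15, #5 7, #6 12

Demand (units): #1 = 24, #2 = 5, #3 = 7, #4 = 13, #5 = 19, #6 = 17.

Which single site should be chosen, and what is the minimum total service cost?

Choose A only; total service cost 531.

With exactly 1 open, each delivery zone uses its cheapest among the chosen.
{A}: #1→A 3·24=72, #2→A 9·5=45, #3→A 2·7=14, #4→A 15·13=195, #5→A 9·19=171, #6→A 2·17=34. Service cost 531.
{C}: service cost 779
{B}: service cost 814
Among all 3 size-1 choices, {A} is lowest.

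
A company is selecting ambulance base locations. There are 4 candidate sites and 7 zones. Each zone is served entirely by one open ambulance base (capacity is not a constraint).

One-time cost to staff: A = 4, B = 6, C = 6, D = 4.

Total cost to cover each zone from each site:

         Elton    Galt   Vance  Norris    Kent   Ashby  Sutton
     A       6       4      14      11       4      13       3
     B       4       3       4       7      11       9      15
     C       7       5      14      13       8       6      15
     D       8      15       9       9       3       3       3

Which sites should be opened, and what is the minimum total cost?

For any fixed open set, each zone goes to its cheapest open site; total = fixed + service.
{B, D}: Elton→B 4, Galt→B 3, Vance→B 4, Norris→B 7, Kent→D 3, Ashby→D 3, Sutton→D 3. Service 27; fixed 10; total 37.
{A, B, D}: service 27 + fixed 14 = 41
{B, C, D}: service 27 + fixed 16 = 43
{A, B, C, D}: service 27 + fixed 20 = 47
No other subset beats 37.

Open B and D; minimum total cost 37.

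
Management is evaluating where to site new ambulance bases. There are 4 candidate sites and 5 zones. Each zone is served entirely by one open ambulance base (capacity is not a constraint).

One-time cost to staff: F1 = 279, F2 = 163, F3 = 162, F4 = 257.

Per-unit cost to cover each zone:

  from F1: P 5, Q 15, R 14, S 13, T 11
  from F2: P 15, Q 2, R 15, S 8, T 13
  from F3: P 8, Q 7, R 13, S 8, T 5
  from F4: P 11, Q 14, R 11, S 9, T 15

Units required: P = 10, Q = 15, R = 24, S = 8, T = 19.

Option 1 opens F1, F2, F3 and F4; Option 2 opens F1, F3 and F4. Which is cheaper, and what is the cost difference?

Option 2 is cheaper by 88.

Option 1: {F1, F2, F3, F4}: P→F1 5·10=50, Q→F2 2·15=30, R→F4 11·24=264, S→F2 8·8=64, T→F3 5·19=95. Service 503; fixed 861; total 1364.
Option 2: {F1, F3, F4}: P→F1 5·10=50, Q→F3 7·15=105, R→F4 11·24=264, S→F3 8·8=64, T→F3 5·19=95. Service 578; fixed 698; total 1276.
Difference: |1364 − 1276| = 88.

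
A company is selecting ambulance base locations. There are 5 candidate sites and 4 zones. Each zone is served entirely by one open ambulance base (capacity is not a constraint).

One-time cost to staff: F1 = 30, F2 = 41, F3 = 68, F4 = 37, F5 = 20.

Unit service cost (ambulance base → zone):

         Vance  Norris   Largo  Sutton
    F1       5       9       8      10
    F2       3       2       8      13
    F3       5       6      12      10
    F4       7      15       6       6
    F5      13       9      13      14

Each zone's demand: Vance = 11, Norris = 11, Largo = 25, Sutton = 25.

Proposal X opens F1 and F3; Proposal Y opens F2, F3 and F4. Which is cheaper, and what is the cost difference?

Proposal X: {F1, F3}: Vance→F1 5·11=55, Norris→F3 6·11=66, Largo→F1 8·25=200, Sutton→F1 10·25=250. Service 571; fixed 98; total 669.
Proposal Y: {F2, F3, F4}: Vance→F2 3·11=33, Norris→F2 2·11=22, Largo→F4 6·25=150, Sutton→F4 6·25=150. Service 355; fixed 146; total 501.
Difference: |669 − 501| = 168.

Proposal Y is cheaper by 168.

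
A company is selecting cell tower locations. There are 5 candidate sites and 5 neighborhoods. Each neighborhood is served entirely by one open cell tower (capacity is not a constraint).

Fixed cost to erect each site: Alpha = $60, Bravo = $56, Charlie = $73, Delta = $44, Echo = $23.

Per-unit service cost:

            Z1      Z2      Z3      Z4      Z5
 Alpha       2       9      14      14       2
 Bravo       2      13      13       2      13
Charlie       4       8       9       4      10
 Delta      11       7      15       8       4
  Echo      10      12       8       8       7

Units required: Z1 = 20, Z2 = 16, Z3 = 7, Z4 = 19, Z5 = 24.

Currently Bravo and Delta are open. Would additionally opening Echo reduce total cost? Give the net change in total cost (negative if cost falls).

Yes — net change −12 (cost falls by 12).

Current service cost with {Bravo, Delta}: 377.
Adding Echo: each neighborhood re-picks its cheapest; new service cost 342, saving 35.
Extra fixed cost: 23. Net change = 23 − 35 = -12.
(Totals: 477 → 465.)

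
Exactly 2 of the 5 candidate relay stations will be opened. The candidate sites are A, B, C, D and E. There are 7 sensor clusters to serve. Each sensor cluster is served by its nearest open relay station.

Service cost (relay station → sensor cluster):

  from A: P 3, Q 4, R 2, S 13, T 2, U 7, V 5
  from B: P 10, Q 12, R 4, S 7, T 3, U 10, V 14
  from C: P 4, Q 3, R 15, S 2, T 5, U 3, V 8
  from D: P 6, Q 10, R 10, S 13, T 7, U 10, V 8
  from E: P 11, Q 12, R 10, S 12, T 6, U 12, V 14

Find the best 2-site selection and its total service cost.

With exactly 2 open, each sensor cluster uses its cheapest among the chosen.
{A, C}: P→A 3, Q→C 3, R→A 2, S→C 2, T→A 2, U→C 3, V→A 5. Service cost 20.
{B, C}: service cost 27
{A, B}: service cost 30
Among all 10 size-2 choices, {A, C} is lowest.

Choose A and C; total service cost 20.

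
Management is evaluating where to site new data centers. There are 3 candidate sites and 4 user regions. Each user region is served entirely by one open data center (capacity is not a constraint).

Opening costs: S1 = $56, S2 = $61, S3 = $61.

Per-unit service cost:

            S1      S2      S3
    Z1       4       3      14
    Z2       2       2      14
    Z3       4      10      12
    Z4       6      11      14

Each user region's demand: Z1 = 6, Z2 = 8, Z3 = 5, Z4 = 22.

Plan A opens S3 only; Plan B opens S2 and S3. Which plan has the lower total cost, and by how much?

Plan B is cheaper by 177.

Plan A: {S3}: Z1→S3 14·6=84, Z2→S3 14·8=112, Z3→S3 12·5=60, Z4→S3 14·22=308. Service 564; fixed 61; total 625.
Plan B: {S2, S3}: Z1→S2 3·6=18, Z2→S2 2·8=16, Z3→S2 10·5=50, Z4→S2 11·22=242. Service 326; fixed 122; total 448.
Difference: |625 − 448| = 177.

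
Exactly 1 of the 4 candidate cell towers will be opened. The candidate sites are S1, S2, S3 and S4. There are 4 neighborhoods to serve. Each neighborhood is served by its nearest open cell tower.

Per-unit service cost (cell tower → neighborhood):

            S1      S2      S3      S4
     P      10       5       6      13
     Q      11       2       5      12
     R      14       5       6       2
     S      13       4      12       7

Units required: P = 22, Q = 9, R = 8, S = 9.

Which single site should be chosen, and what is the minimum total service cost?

With exactly 1 open, each neighborhood uses its cheapest among the chosen.
{S2}: P→S2 5·22=110, Q→S2 2·9=18, R→S2 5·8=40, S→S2 4·9=36. Service cost 204.
{S3}: service cost 333
{S4}: service cost 473
Among all 4 size-1 choices, {S2} is lowest.

Choose S2 only; total service cost 204.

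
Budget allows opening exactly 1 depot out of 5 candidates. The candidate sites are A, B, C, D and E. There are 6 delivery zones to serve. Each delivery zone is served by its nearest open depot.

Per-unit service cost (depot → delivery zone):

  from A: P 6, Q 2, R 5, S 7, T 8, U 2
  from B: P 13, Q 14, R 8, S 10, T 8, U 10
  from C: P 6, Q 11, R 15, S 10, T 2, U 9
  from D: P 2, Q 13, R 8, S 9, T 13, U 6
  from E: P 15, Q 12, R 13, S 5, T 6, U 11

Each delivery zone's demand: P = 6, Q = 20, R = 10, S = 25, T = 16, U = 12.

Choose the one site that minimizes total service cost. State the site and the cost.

With exactly 1 open, each delivery zone uses its cheapest among the chosen.
{A}: P→A 6·6=36, Q→A 2·20=40, R→A 5·10=50, S→A 7·25=175, T→A 8·16=128, U→A 2·12=24. Service cost 453.
{C}: service cost 796
{E}: service cost 813
Among all 5 size-1 choices, {A} is lowest.

Choose A only; total service cost 453.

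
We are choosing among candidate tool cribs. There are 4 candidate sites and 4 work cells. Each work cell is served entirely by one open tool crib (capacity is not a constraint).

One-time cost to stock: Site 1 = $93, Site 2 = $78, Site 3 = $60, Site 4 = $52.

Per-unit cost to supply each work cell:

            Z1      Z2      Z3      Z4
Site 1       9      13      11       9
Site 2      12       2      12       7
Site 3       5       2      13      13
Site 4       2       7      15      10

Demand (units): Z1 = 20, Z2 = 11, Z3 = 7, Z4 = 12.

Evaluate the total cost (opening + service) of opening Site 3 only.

Each work cell is assigned to its cheapest site among the open ones.
{Site 3}: Z1→Site 3 5·20=100, Z2→Site 3 2·11=22, Z3→Site 3 13·7=91, Z4→Site 3 13·12=156. Service 369; fixed 60; total 429.

Total cost: 429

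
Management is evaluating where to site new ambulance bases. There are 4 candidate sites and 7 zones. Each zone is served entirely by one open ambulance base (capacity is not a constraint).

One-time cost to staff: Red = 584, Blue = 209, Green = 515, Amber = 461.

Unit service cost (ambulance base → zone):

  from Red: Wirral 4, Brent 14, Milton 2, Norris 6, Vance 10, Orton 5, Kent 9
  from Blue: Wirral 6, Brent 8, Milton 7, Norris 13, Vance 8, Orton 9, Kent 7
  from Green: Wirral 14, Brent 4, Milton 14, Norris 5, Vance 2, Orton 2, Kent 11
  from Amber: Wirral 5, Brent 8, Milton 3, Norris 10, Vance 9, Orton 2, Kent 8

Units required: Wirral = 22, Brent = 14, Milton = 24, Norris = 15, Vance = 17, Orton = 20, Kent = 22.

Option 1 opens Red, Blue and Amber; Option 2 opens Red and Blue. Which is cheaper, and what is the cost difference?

Option 2 is cheaper by 401.

Option 1: {Red, Blue, Amber}: Wirral→Red 4·22=88, Brent→Blue 8·14=112, Milton→Red 2·24=48, Norris→Red 6·15=90, Vance→Blue 8·17=136, Orton→Amber 2·20=40, Kent→Blue 7·22=154. Service 668; fixed 1254; total 1922.
Option 2: {Red, Blue}: Wirral→Red 4·22=88, Brent→Blue 8·14=112, Milton→Red 2·24=48, Norris→Red 6·15=90, Vance→Blue 8·17=136, Orton→Red 5·20=100, Kent→Blue 7·22=154. Service 728; fixed 793; total 1521.
Difference: |1922 − 1521| = 401.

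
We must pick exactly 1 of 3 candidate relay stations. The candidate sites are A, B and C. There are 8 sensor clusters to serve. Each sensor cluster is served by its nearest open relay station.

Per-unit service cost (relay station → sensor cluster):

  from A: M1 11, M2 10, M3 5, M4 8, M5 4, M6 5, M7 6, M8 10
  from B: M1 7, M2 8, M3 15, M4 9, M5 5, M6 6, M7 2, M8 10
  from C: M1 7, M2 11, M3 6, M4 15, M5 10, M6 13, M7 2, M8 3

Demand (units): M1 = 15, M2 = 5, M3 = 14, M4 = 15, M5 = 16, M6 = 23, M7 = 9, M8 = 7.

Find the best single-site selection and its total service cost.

Choose A only; total service cost 708.

With exactly 1 open, each sensor cluster uses its cheapest among the chosen.
{A}: M1→A 11·15=165, M2→A 10·5=50, M3→A 5·14=70, M4→A 8·15=120, M5→A 4·16=64, M6→A 5·23=115, M7→A 6·9=54, M8→A 10·7=70. Service cost 708.
{B}: service cost 796
{C}: service cost 967
Among all 3 size-1 choices, {A} is lowest.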